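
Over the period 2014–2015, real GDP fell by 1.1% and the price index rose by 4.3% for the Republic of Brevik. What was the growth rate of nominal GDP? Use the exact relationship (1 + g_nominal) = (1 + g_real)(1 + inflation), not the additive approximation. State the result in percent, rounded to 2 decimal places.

3.15%

(1 + g_nom) = (1 + g_real)(1 + π) = 0.9890 × 1.0430 = 1.03153.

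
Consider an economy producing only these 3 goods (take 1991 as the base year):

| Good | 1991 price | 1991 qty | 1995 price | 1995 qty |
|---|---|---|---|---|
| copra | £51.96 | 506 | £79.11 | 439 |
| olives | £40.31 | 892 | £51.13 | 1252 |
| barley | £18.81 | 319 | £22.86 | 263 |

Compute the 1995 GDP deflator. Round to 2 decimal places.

Nominal GDP 1995 = 79.11·439 + 51.13·1252 + 22.86·263 = 104756.23.
Real GDP 1995 (at 1991 prices) = 51.96·439 + 40.31·1252 + 18.81·263 = 78225.59.
Deflator = Nominal/Real × 100 = 104756.23/78225.59 × 100 = 133.916.

133.92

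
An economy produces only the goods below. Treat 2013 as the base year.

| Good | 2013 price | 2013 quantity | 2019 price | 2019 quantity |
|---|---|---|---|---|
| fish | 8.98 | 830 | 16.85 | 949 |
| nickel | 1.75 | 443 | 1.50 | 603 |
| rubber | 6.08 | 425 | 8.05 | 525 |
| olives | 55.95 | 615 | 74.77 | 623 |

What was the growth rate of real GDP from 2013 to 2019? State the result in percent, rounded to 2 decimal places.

5.32%

Real GDP 2013 = Nominal GDP 2013 = 8.98·830 + 1.75·443 + 6.08·425 + 55.95·615 = 45221.90.
Real GDP 2019 (at 2013 prices) = 8.98·949 + 1.75·603 + 6.08·525 + 55.95·623 = 47626.12.
Real growth = 47626.12/45221.90 − 1 = 0.0532.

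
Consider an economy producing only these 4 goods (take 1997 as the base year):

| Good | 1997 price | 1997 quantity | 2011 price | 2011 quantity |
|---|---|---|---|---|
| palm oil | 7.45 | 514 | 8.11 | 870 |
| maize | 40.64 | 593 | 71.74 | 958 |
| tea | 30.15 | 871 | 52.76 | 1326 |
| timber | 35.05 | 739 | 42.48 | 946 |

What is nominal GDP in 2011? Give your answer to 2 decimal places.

185928.46

Nominal GDP 2011 = Σ (p_2011 × q_2011) = 8.11·870 + 71.74·958 + 52.76·1326 + 42.48·946 = 185928.46.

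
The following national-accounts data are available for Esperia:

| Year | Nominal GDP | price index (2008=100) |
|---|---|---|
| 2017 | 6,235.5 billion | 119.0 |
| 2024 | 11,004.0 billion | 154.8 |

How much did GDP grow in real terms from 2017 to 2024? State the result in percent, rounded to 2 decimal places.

35.66%

Deflate each year: 2017 → 6235.5/1.190 = 5239.92; 2024 → 11004.0/1.548 = 7108.53.
So real GDP changed by 7108.53/5239.92 − 1 = 0.3566, i.e. 35.66%.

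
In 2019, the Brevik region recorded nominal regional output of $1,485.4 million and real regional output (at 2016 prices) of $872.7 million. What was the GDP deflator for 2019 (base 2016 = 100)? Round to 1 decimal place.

170.2

GDP deflator = (Nominal / Real) × 100 = 1485.4 / 872.7 × 100 = 170.21.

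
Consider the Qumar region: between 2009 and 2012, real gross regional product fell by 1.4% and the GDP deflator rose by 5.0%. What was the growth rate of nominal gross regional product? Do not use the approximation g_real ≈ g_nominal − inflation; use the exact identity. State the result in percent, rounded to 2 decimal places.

3.53%

(1 + g_nom) = (1 + g_real)(1 + π) = 0.9860 × 1.0500 = 1.03530.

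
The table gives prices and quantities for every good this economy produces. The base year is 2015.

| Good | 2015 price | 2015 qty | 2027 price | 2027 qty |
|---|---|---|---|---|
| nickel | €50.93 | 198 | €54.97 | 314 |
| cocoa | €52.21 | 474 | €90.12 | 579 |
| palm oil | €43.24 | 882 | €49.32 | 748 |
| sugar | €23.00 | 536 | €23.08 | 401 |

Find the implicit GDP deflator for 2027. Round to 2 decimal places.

131.67

Nominal GDP 2027 = 54.97·314 + 90.12·579 + 49.32·748 + 23.08·401 = 115586.50.
Real GDP 2027 (at 2015 prices) = 50.93·314 + 52.21·579 + 43.24·748 + 23.00·401 = 87788.13.
Deflator = Nominal/Real × 100 = 115586.50/87788.13 × 100 = 131.665.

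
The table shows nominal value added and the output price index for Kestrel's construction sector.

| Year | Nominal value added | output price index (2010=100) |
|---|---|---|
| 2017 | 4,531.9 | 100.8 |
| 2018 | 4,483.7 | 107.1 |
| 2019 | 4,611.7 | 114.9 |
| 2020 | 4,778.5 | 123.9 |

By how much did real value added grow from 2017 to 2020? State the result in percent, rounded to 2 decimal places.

-14.22%

Real value added 2017 = 4531.9/1.008 = 4495.93.
Real value added 2020 = 4778.5/1.239 = 3856.74.
Change = 3856.74/4495.93 − 1 = -0.1422.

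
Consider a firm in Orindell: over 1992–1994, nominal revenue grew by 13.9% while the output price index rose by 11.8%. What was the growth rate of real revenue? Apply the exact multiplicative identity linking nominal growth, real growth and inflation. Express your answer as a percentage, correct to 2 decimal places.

1.88%

(1 + g_nom) = (1 + g_real)(1 + π), so g_real = 1.1390 / 1.1180 − 1 = 0.01878.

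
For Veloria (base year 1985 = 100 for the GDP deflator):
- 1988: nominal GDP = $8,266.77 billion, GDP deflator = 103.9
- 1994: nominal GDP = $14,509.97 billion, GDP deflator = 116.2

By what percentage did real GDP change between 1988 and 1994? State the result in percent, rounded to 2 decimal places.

56.94%

Real GDP 1988 = 8266.77 / 1.039 = 7956.47.
Real GDP 1994 = 14509.97 / 1.162 = 12487.07.
Real growth = 12487.07 / 7956.47 − 1 = 0.5694.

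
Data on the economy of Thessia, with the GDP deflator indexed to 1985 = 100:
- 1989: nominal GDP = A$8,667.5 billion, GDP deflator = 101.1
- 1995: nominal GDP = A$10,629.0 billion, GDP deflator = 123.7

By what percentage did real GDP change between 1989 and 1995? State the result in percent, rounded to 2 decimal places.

Deflate each year: 1989 → 8667.5/1.011 = 8573.19; 1995 → 10629.0/1.237 = 8592.56.
So real GDP changed by 8592.56/8573.19 − 1 = 0.0023, i.e. 0.23%.

0.23%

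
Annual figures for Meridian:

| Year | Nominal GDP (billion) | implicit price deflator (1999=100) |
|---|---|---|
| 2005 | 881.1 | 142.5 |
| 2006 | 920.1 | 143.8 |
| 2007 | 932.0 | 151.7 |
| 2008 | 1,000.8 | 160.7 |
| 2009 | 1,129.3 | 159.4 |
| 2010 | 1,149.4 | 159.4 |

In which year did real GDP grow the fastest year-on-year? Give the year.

2006: real = 920.1/1.438 = 639.85; growth vs 2005 (618.32) = 3.48%.
2007: real = 932.0/1.517 = 614.37; growth vs 2006 (639.85) = -3.98%.
2008: real = 1000.8/1.607 = 622.78; growth vs 2007 (614.37) = 1.37%.
2009: real = 1129.3/1.594 = 708.47; growth vs 2008 (622.78) = 13.76%.
2010: real = 1149.4/1.594 = 721.08; growth vs 2009 (708.47) = 1.78%.

2009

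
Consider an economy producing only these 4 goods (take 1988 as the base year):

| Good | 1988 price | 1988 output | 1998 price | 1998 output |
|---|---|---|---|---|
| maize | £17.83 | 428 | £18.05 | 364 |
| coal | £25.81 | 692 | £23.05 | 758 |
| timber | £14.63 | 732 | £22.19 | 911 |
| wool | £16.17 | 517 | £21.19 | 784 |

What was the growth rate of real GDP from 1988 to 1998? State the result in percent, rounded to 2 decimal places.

Real GDP 1988 = Nominal GDP 1988 = 17.83·428 + 25.81·692 + 14.63·732 + 16.17·517 = 44560.81.
Real GDP 1998 (at 1988 prices) = 17.83·364 + 25.81·758 + 14.63·911 + 16.17·784 = 52059.31.
Real growth = 52059.31/44560.81 − 1 = 0.1683.

16.83%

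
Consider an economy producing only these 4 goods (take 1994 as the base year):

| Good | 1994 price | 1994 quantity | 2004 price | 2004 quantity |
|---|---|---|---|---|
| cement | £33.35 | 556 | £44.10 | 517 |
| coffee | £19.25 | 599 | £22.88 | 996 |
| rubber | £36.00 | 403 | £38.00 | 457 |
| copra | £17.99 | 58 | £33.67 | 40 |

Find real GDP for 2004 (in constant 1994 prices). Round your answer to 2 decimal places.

Real GDP 2004 = Σ (p_1994 × q_2004) = 33.35·517 + 19.25·996 + 36.00·457 + 17.99·40 = 53586.55.

£53586.55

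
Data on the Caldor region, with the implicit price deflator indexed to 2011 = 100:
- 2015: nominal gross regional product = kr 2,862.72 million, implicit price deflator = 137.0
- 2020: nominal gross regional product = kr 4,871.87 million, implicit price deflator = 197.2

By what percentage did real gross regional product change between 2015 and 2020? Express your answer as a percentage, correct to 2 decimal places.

Real gross regional product 2015 = 2862.72 / 1.370 = 2089.58.
Real gross regional product 2020 = 4871.87 / 1.972 = 2470.52.
Real growth = 2470.52 / 2089.58 − 1 = 0.1823.

18.23%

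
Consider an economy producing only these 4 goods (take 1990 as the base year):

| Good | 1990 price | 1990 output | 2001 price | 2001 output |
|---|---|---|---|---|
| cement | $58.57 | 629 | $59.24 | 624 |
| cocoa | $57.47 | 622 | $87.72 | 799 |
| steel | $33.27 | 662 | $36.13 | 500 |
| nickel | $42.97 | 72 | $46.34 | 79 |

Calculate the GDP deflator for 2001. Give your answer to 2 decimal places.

Nominal GDP 2001 = 59.24·624 + 87.72·799 + 36.13·500 + 46.34·79 = 128779.90.
Real GDP 2001 (at 1990 prices) = 58.57·624 + 57.47·799 + 33.27·500 + 42.97·79 = 102495.84.
Deflator = Nominal/Real × 100 = 128779.90/102495.84 × 100 = 125.644.

125.64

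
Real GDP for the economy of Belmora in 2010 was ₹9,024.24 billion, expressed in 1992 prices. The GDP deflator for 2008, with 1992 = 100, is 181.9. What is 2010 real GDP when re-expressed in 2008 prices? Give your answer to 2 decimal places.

Real GDP in 2008 prices = Real GDP in 1992 prices × (P_2008/P_1992) = 9024.24 × 1.819 = 16415.09.

₹16,415.09 billion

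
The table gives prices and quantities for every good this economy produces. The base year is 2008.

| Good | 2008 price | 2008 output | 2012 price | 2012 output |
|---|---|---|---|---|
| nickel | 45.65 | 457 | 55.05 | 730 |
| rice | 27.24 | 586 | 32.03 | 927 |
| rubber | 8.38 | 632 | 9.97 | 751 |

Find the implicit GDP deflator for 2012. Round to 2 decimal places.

Nominal GDP 2012 = 55.05·730 + 32.03·927 + 9.97·751 = 77365.78.
Real GDP 2012 (at 2008 prices) = 45.65·730 + 27.24·927 + 8.38·751 = 64869.36.
Deflator = Nominal/Real × 100 = 77365.78/64869.36 × 100 = 119.264.

119.26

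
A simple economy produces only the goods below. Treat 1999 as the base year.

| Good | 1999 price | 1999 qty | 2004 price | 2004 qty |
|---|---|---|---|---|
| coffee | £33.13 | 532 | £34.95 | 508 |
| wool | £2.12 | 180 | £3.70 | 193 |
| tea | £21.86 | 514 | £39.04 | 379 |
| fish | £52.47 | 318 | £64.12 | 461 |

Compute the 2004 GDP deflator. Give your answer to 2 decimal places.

126.37

Nominal GDP 2004 = 34.95·508 + 3.70·193 + 39.04·379 + 64.12·461 = 62824.18.
Real GDP 2004 (at 1999 prices) = 33.13·508 + 2.12·193 + 21.86·379 + 52.47·461 = 49712.81.
Deflator = Nominal/Real × 100 = 62824.18/49712.81 × 100 = 126.374.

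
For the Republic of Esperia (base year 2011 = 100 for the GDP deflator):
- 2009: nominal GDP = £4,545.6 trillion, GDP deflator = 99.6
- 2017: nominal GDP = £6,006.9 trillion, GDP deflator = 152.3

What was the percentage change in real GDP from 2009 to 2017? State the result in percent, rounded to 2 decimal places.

Deflate each year: 2009 → 4545.6/0.996 = 4563.86; 2017 → 6006.9/1.523 = 3944.12.
So real GDP changed by 3944.12/4563.86 − 1 = -0.1358, i.e. -13.58%.

-13.58%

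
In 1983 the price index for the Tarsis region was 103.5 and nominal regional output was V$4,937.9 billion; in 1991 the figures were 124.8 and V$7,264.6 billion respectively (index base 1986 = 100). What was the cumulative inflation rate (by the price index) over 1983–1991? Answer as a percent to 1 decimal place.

20.6%

Price-level change = 124.8 / 103.5 − 1 = 0.2058.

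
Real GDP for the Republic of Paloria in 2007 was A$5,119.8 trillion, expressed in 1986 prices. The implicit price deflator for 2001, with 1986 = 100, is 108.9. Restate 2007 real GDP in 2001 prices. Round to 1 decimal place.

Real GDP in 2001 prices = Real GDP in 1986 prices × (P_2001/P_1986) = 5119.8 × 1.089 = 5575.46.

A$5,575.5 trillion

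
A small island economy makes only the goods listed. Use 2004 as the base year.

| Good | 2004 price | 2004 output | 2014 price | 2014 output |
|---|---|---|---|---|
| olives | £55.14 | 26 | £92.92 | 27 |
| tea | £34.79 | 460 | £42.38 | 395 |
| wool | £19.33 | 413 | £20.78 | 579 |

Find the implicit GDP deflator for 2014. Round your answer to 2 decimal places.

Nominal GDP 2014 = 92.92·27 + 42.38·395 + 20.78·579 = 31280.56.
Real GDP 2014 (at 2004 prices) = 55.14·27 + 34.79·395 + 19.33·579 = 26422.90.
Deflator = Nominal/Real × 100 = 31280.56/26422.90 × 100 = 118.384.

118.38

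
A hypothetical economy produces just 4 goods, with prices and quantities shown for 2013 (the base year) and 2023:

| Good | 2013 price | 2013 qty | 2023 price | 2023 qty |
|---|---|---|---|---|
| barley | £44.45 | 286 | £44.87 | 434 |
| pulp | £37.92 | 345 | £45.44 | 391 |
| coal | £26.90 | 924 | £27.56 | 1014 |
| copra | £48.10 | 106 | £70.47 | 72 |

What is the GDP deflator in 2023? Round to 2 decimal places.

108.33

Nominal GDP 2023 = 44.87·434 + 45.44·391 + 27.56·1014 + 70.47·72 = 70260.30.
Real GDP 2023 (at 2013 prices) = 44.45·434 + 37.92·391 + 26.90·1014 + 48.10·72 = 64857.82.
Deflator = Nominal/Real × 100 = 70260.30/64857.82 × 100 = 108.330.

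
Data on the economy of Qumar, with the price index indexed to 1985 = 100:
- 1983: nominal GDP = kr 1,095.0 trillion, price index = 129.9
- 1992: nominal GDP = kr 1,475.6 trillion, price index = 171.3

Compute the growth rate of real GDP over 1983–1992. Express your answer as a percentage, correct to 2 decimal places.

2.19%

Real GDP 1983 = 1095.0 / 1.299 = 842.96.
Real GDP 1992 = 1475.6 / 1.713 = 861.41.
Real growth = 861.41 / 842.96 − 1 = 0.0219.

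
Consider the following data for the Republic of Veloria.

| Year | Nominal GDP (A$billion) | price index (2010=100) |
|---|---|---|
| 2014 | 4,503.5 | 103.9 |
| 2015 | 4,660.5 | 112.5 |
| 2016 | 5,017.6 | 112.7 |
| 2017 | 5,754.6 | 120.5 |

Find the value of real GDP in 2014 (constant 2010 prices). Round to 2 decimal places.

A$4,334.46 billion

Real GDP 2014 = 4503.5 / 1.039 = 4334.46.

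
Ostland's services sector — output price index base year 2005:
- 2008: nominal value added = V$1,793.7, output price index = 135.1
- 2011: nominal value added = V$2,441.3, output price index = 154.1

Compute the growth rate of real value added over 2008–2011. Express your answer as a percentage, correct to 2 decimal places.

Real value added 2008 = 1793.7 / 1.351 = 1327.68.
Real value added 2011 = 2441.3 / 1.541 = 1584.23.
Real growth = 1584.23 / 1327.68 − 1 = 0.1932.

19.32%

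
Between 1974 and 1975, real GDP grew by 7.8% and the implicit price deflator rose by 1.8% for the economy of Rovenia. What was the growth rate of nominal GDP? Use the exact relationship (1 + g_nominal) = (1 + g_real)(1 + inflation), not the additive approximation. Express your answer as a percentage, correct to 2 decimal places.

9.74%

(1 + g_nom) = (1 + g_real)(1 + π) = 1.0780 × 1.0180 = 1.09740.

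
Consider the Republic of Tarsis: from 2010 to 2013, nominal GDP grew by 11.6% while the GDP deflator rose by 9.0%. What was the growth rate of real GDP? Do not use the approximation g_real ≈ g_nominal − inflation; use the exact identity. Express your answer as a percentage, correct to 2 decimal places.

2.39%

(1 + g_nom) = (1 + g_real)(1 + π), so g_real = 1.1160 / 1.0900 − 1 = 0.02385.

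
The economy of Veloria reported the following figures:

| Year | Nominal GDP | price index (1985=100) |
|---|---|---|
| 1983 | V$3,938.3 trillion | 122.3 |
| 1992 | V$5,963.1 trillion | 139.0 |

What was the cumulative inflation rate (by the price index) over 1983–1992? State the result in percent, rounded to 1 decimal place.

Price-level change = 139.0 / 122.3 − 1 = 0.1365.

13.7%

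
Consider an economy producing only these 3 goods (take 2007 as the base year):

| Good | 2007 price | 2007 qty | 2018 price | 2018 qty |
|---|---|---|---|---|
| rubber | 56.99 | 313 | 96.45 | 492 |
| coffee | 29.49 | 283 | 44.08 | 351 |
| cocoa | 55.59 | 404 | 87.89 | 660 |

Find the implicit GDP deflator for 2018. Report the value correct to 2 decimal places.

Nominal GDP 2018 = 96.45·492 + 44.08·351 + 87.89·660 = 120932.88.
Real GDP 2018 (at 2007 prices) = 56.99·492 + 29.49·351 + 55.59·660 = 75079.47.
Deflator = Nominal/Real × 100 = 120932.88/75079.47 × 100 = 161.073.

161.07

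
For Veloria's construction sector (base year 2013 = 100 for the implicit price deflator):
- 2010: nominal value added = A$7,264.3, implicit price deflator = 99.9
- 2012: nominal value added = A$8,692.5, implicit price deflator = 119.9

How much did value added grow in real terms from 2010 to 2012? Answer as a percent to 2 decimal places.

-0.30%

Deflate each year: 2010 → 7264.3/0.999 = 7271.57; 2012 → 8692.5/1.199 = 7249.79.
So real value added changed by 7249.79/7271.57 − 1 = -0.0030, i.e. -0.30%.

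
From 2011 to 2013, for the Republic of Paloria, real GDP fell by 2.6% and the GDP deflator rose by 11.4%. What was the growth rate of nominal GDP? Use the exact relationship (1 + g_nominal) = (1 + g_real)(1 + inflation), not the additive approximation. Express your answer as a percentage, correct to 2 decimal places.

(1 + g_nom) = (1 + g_real)(1 + π) = 0.9740 × 1.1140 = 1.08504.

8.50%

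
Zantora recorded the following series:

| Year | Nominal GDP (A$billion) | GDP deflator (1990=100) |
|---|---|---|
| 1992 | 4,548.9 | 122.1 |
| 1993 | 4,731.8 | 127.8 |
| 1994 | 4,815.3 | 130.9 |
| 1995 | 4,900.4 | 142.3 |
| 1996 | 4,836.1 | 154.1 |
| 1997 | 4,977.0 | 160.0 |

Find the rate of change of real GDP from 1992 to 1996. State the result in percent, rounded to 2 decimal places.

-15.76%

Real GDP 1992 = 4548.9/1.221 = 3725.55.
Real GDP 1996 = 4836.1/1.541 = 3138.29.
Change = 3138.29/3725.55 − 1 = -0.1576.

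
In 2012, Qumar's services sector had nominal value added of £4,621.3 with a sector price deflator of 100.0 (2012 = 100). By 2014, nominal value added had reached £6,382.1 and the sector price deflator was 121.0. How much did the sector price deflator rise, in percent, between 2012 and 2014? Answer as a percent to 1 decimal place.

21.0%

Price-level change = 121.0 / 100.0 − 1 = 0.2100.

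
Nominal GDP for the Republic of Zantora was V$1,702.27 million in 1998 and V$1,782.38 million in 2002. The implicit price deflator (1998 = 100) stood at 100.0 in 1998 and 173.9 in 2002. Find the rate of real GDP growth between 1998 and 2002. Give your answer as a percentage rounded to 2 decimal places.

Deflate each year: 1998 → 1702.27/1.000 = 1702.27; 2002 → 1782.38/1.739 = 1024.95.
So real GDP changed by 1024.95/1702.27 − 1 = -0.3979, i.e. -39.79%.

-39.79%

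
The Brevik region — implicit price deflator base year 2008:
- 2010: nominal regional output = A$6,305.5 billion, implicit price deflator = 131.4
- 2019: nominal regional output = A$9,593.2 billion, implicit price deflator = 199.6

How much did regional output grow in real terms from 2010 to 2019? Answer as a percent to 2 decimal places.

Real regional output 2010 = 6305.5 / 1.314 = 4798.71.
Real regional output 2019 = 9593.2 / 1.996 = 4806.21.
Real growth = 4806.21 / 4798.71 − 1 = 0.0016.

0.16%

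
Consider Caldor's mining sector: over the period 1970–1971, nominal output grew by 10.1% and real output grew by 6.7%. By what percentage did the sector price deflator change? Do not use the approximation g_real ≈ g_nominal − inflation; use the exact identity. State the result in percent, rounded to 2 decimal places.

3.19%

(1 + g_nom) = (1 + g_real)(1 + π), so π = 1.1010 / 1.0670 − 1 = 0.03187.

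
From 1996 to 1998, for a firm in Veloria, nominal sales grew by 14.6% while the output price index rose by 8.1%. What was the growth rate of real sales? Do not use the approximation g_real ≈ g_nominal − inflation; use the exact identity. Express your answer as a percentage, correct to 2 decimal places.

(1 + g_nom) = (1 + g_real)(1 + π), so g_real = 1.1460 / 1.0810 − 1 = 0.06013.

6.01%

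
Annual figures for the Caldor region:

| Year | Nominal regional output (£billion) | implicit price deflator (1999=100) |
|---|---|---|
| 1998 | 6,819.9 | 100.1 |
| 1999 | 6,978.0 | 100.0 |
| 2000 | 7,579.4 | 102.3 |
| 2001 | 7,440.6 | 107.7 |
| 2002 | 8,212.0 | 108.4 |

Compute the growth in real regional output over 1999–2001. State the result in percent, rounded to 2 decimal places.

Real regional output 1999 = 6978.0/1.000 = 6978.00.
Real regional output 2001 = 7440.6/1.077 = 6908.64.
Change = 6908.64/6978.00 − 1 = -0.0099.

-0.99%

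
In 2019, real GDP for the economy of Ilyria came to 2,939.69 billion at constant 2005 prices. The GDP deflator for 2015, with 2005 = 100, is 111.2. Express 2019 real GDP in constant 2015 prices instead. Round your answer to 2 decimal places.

3,268.94 billion

Real GDP in 2015 prices = Real GDP in 2005 prices × (P_2015/P_2005) = 2939.69 × 1.112 = 3268.94.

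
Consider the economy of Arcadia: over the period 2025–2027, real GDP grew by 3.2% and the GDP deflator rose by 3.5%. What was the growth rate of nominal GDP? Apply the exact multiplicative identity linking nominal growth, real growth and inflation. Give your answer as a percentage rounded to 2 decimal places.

(1 + g_nom) = (1 + g_real)(1 + π) = 1.0320 × 1.0350 = 1.06812.

6.81%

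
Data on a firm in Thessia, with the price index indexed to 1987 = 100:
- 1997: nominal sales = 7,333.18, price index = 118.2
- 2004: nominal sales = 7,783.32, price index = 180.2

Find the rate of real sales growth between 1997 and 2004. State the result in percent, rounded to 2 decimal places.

Deflate each year: 1997 → 7333.18/1.182 = 6204.04; 2004 → 7783.32/1.802 = 4319.27.
So real sales changed by 4319.27/6204.04 − 1 = -0.3038, i.e. -30.38%.

-30.38%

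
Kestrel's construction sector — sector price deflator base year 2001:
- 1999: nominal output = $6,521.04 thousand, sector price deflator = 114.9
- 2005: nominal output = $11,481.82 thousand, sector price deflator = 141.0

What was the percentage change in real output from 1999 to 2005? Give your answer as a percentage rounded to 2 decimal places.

43.48%

Deflate each year: 1999 → 6521.04/1.149 = 5675.40; 2005 → 11481.82/1.410 = 8143.13.
So real output changed by 8143.13/5675.40 − 1 = 0.4348, i.e. 43.48%.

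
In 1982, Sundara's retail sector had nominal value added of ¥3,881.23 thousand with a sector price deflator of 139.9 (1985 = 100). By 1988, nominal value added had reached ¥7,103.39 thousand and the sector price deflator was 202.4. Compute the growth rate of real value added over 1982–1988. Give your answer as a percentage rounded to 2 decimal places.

Real value added 1982 = 3881.23 / 1.399 = 2774.29.
Real value added 1988 = 7103.39 / 2.024 = 3509.58.
Real growth = 3509.58 / 2774.29 − 1 = 0.2650.

26.50%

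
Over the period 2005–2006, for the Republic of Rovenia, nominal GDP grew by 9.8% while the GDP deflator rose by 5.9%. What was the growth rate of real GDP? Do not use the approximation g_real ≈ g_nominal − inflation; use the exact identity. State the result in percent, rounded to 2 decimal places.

(1 + g_nom) = (1 + g_real)(1 + π), so g_real = 1.0980 / 1.0590 − 1 = 0.03683.

3.68%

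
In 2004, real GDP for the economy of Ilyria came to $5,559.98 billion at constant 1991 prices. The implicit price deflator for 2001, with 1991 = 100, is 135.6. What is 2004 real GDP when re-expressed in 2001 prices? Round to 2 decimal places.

$7,539.33 billion

Real GDP in 2001 prices = Real GDP in 1991 prices × (P_2001/P_1991) = 5559.98 × 1.356 = 7539.33.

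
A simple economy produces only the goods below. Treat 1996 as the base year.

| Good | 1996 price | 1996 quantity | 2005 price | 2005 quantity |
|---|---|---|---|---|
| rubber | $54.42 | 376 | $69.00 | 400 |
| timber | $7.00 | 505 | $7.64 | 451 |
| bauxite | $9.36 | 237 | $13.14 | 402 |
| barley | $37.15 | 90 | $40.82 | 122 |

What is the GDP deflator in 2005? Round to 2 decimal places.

Nominal GDP 2005 = 69.00·400 + 7.64·451 + 13.14·402 + 40.82·122 = 41307.96.
Real GDP 2005 (at 1996 prices) = 54.42·400 + 7.00·451 + 9.36·402 + 37.15·122 = 33220.02.
Deflator = Nominal/Real × 100 = 41307.96/33220.02 × 100 = 124.347.

124.35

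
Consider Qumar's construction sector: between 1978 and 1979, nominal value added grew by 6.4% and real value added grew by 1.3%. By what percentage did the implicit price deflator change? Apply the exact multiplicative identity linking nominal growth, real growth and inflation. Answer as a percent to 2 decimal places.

5.03%

(1 + g_nom) = (1 + g_real)(1 + π), so π = 1.0640 / 1.0130 − 1 = 0.05035.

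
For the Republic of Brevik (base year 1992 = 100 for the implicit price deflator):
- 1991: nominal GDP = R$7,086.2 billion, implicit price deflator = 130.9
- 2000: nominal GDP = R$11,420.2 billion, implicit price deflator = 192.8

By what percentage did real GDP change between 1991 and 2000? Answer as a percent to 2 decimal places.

9.42%

Real GDP 1991 = 7086.2 / 1.309 = 5413.45.
Real GDP 2000 = 11420.2 / 1.928 = 5923.34.
Real growth = 5923.34 / 5413.45 − 1 = 0.0942.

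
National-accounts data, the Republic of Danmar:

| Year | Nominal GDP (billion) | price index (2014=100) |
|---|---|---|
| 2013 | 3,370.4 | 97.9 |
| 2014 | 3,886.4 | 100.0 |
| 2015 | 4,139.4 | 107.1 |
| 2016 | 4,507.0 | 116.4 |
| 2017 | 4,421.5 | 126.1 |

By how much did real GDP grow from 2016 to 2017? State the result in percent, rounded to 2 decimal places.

Real GDP 2016 = 4507.0/1.164 = 3871.99.
Real GDP 2017 = 4421.5/1.261 = 3506.34.
Change = 3506.34/3871.99 − 1 = -0.0944.

-9.44%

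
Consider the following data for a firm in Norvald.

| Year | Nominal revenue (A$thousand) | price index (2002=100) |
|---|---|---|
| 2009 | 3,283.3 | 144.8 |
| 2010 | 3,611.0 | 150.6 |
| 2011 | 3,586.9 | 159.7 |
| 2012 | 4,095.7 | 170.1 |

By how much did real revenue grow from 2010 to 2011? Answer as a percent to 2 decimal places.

-6.33%

Real revenue 2010 = 3611.0/1.506 = 2397.74.
Real revenue 2011 = 3586.9/1.597 = 2246.02.
Change = 2246.02/2397.74 − 1 = -0.0633.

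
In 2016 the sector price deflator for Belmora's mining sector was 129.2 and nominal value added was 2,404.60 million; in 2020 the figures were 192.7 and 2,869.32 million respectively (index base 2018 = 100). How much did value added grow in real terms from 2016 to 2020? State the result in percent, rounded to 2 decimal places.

Real value added 2016 = 2404.60 / 1.292 = 1861.15.
Real value added 2020 = 2869.32 / 1.927 = 1489.01.
Real growth = 1489.01 / 1861.15 − 1 = -0.2000.

-20.00%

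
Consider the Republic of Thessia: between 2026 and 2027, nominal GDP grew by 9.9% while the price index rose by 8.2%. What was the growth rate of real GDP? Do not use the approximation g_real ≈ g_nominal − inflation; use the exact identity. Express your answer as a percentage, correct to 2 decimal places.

(1 + g_nom) = (1 + g_real)(1 + π), so g_real = 1.0990 / 1.0820 − 1 = 0.01571.

1.57%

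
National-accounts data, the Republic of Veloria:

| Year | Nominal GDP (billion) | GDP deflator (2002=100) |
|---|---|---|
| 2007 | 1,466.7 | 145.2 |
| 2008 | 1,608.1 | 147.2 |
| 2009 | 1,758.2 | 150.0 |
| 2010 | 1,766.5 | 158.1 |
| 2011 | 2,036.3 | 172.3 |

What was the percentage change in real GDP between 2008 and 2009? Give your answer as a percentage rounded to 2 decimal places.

7.29%

Real GDP 2008 = 1608.1/1.472 = 1092.46.
Real GDP 2009 = 1758.2/1.500 = 1172.13.
Change = 1172.13/1092.46 − 1 = 0.0729.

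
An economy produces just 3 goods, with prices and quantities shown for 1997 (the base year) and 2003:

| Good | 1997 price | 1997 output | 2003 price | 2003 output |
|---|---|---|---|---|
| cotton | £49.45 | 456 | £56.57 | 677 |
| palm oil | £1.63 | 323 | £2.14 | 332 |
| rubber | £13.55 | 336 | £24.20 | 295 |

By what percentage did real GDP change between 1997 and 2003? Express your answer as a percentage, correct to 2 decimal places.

Real GDP 1997 = Nominal GDP 1997 = 49.45·456 + 1.63·323 + 13.55·336 = 27628.49.
Real GDP 2003 (at 1997 prices) = 49.45·677 + 1.63·332 + 13.55·295 = 38016.06.
Real growth = 38016.06/27628.49 − 1 = 0.3760.

37.60%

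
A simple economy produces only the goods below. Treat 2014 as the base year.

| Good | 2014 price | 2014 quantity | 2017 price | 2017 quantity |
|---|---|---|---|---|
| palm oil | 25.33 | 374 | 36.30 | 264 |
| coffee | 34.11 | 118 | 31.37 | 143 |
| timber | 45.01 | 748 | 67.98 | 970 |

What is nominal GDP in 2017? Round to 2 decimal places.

Nominal GDP 2017 = Σ (p_2017 × q_2017) = 36.30·264 + 31.37·143 + 67.98·970 = 80009.71.

80009.71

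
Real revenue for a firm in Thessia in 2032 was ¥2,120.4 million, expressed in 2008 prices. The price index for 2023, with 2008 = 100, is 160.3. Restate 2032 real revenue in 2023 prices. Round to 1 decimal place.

Real revenue in 2023 prices = Real revenue in 2008 prices × (P_2023/P_2008) = 2120.4 × 1.603 = 3399.00.

¥3,399.0 million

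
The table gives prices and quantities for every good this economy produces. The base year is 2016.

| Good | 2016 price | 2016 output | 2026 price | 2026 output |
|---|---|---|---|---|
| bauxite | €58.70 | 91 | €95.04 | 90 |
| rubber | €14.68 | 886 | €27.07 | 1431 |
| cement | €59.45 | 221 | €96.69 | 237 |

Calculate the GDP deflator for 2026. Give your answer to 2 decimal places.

173.87

Nominal GDP 2026 = 95.04·90 + 27.07·1431 + 96.69·237 = 70206.30.
Real GDP 2026 (at 2016 prices) = 58.70·90 + 14.68·1431 + 59.45·237 = 40379.73.
Deflator = Nominal/Real × 100 = 70206.30/40379.73 × 100 = 173.865.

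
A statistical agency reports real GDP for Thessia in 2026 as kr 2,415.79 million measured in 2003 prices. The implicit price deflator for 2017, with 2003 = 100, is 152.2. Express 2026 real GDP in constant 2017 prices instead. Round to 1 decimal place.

kr 3,676.8 million

Real GDP in 2017 prices = Real GDP in 2003 prices × (P_2017/P_2003) = 2415.79 × 1.522 = 3676.83.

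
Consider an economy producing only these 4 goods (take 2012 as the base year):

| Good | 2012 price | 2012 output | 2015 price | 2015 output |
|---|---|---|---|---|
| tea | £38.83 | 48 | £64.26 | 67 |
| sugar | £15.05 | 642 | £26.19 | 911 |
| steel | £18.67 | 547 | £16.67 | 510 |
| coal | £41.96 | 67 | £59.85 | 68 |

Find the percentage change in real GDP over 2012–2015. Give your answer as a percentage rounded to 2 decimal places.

Real GDP 2012 = Nominal GDP 2012 = 38.83·48 + 15.05·642 + 18.67·547 + 41.96·67 = 24549.75.
Real GDP 2015 (at 2012 prices) = 38.83·67 + 15.05·911 + 18.67·510 + 41.96·68 = 28687.14.
Real growth = 28687.14/24549.75 − 1 = 0.1685.

16.85%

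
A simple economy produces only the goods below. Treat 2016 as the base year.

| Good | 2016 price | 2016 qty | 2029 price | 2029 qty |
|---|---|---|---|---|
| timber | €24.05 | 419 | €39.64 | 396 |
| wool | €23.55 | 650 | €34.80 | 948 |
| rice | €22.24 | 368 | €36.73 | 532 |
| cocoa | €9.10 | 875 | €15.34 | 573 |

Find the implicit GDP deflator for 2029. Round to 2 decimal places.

Nominal GDP 2029 = 39.64·396 + 34.80·948 + 36.73·532 + 15.34·573 = 77018.02.
Real GDP 2029 (at 2016 prices) = 24.05·396 + 23.55·948 + 22.24·532 + 9.10·573 = 48895.18.
Deflator = Nominal/Real × 100 = 77018.02/48895.18 × 100 = 157.517.

157.52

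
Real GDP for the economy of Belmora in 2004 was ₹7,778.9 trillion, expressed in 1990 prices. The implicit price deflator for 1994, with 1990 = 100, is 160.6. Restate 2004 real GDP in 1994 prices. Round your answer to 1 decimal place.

₹12,492.9 trillion

Real GDP in 1994 prices = Real GDP in 1990 prices × (P_1994/P_1990) = 7778.9 × 1.606 = 12492.91.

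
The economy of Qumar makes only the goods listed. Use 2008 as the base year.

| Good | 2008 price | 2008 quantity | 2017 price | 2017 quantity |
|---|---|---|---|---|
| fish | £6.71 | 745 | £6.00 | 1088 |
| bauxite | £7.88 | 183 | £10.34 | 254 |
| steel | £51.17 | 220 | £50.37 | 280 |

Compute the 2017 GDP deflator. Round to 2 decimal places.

98.43

Nominal GDP 2017 = 6.00·1088 + 10.34·254 + 50.37·280 = 23257.96.
Real GDP 2017 (at 2008 prices) = 6.71·1088 + 7.88·254 + 51.17·280 = 23629.60.
Deflator = Nominal/Real × 100 = 23257.96/23629.60 × 100 = 98.427.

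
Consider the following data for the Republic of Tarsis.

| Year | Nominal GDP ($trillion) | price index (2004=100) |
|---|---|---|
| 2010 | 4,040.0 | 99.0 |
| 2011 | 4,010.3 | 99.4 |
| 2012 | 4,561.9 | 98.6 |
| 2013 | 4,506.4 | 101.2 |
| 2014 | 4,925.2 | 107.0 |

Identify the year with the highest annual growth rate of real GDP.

2011: real = 4010.3/0.994 = 4034.51; growth vs 2010 (4080.81) = -1.13%.
2012: real = 4561.9/0.986 = 4626.67; growth vs 2011 (4034.51) = 14.68%.
2013: real = 4506.4/1.012 = 4452.96; growth vs 2012 (4626.67) = -3.75%.
2014: real = 4925.2/1.070 = 4602.99; growth vs 2013 (4452.96) = 3.37%.

2012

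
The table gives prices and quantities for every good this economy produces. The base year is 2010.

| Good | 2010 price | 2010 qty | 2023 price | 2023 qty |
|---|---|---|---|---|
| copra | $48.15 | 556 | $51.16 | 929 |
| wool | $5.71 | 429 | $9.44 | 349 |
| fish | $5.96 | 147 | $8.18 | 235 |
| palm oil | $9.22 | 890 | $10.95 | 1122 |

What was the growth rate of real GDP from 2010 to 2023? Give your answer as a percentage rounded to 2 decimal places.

Real GDP 2010 = Nominal GDP 2010 = 48.15·556 + 5.71·429 + 5.96·147 + 9.22·890 = 38302.91.
Real GDP 2023 (at 2010 prices) = 48.15·929 + 5.71·349 + 5.96·235 + 9.22·1122 = 58469.58.
Real growth = 58469.58/38302.91 − 1 = 0.5265.

52.65%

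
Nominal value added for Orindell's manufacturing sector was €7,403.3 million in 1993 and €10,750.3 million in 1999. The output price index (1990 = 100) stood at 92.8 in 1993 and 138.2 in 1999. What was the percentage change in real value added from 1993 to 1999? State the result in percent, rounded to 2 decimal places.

-2.49%

Real value added 1993 = 7403.3 / 0.928 = 7977.69.
Real value added 1999 = 10750.3 / 1.382 = 7778.80.
Real growth = 7778.80 / 7977.69 − 1 = -0.0249.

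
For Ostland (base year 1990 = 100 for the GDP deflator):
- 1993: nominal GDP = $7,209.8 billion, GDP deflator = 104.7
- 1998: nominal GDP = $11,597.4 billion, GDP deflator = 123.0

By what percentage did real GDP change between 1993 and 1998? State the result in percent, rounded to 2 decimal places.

36.92%

Real GDP 1993 = 7209.8 / 1.047 = 6886.15.
Real GDP 1998 = 11597.4 / 1.230 = 9428.78.
Real growth = 9428.78 / 6886.15 − 1 = 0.3692.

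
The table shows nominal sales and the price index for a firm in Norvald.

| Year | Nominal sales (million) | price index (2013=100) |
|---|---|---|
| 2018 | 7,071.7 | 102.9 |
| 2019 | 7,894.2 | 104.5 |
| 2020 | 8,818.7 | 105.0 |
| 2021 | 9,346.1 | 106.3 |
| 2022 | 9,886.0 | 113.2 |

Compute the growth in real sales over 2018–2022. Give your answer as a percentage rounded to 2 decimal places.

Real sales 2018 = 7071.7/1.029 = 6872.40.
Real sales 2022 = 9886.0/1.132 = 8733.22.
Change = 8733.22/6872.40 − 1 = 0.2708.

27.08%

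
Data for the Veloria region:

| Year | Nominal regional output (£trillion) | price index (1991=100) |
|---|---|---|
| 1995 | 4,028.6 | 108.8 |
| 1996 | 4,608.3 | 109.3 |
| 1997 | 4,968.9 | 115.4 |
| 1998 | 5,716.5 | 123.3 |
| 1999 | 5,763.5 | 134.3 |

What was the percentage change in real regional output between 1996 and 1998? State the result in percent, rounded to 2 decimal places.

Real regional output 1996 = 4608.3/1.093 = 4216.19.
Real regional output 1998 = 5716.5/1.233 = 4636.25.
Change = 4636.25/4216.19 − 1 = 0.0996.

9.96%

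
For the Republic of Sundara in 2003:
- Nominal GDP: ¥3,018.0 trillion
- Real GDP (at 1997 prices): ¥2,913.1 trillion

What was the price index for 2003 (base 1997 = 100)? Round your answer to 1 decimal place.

103.6

price index = (Nominal / Real) × 100 = 3018.0 / 2913.1 × 100 = 103.60.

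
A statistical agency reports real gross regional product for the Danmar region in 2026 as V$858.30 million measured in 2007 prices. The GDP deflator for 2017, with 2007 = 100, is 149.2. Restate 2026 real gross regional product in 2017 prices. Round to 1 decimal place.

V$1,280.6 million

Real gross regional product in 2017 prices = Real gross regional product in 2007 prices × (P_2017/P_2007) = 858.30 × 1.492 = 1280.58.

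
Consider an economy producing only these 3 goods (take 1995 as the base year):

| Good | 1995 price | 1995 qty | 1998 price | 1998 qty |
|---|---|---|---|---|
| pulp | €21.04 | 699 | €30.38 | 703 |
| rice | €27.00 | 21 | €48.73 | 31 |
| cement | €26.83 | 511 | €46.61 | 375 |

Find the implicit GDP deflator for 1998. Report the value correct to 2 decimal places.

Nominal GDP 1998 = 30.38·703 + 48.73·31 + 46.61·375 = 40346.52.
Real GDP 1998 (at 1995 prices) = 21.04·703 + 27.00·31 + 26.83·375 = 25689.37.
Deflator = Nominal/Real × 100 = 40346.52/25689.37 × 100 = 157.055.

157.06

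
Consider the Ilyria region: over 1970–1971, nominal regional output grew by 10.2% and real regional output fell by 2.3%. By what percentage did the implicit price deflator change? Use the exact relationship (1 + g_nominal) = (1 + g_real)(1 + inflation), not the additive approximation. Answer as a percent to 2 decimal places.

12.79%

(1 + g_nom) = (1 + g_real)(1 + π), so π = 1.1020 / 0.9770 − 1 = 0.12794.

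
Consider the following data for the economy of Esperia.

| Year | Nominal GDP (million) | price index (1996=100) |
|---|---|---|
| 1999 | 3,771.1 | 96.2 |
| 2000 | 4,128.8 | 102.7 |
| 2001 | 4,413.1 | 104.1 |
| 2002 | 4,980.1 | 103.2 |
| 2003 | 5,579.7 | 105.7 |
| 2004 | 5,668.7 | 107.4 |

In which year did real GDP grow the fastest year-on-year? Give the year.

2000: real = 4128.8/1.027 = 4020.25; growth vs 1999 (3920.06) = 2.56%.
2001: real = 4413.1/1.041 = 4239.29; growth vs 2000 (4020.25) = 5.45%.
2002: real = 4980.1/1.032 = 4825.68; growth vs 2001 (4239.29) = 13.83%.
2003: real = 5579.7/1.057 = 5278.81; growth vs 2002 (4825.68) = 9.39%.
2004: real = 5668.7/1.074 = 5278.12; growth vs 2003 (5278.81) = -0.01%.

2002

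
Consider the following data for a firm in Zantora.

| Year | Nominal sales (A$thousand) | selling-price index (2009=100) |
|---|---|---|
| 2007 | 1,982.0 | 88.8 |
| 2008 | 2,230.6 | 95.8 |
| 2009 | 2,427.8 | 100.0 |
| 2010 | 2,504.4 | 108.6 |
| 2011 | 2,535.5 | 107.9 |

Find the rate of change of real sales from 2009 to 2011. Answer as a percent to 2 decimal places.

-3.21%

Real sales 2009 = 2427.8/1.000 = 2427.80.
Real sales 2011 = 2535.5/1.079 = 2349.86.
Change = 2349.86/2427.80 − 1 = -0.0321.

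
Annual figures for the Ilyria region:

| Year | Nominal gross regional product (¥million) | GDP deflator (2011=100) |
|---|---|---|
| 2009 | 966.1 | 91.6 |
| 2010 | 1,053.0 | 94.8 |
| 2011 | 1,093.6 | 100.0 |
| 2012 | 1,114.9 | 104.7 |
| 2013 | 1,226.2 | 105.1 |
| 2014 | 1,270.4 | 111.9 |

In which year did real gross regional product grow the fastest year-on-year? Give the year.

2010: real = 1053.0/0.948 = 1110.76; growth vs 2009 (1054.69) = 5.32%.
2011: real = 1093.6/1.000 = 1093.60; growth vs 2010 (1110.76) = -1.54%.
2012: real = 1114.9/1.047 = 1064.85; growth vs 2011 (1093.60) = -2.63%.
2013: real = 1226.2/1.051 = 1166.70; growth vs 2012 (1064.85) = 9.56%.
2014: real = 1270.4/1.119 = 1135.30; growth vs 2013 (1166.70) = -2.69%.

2013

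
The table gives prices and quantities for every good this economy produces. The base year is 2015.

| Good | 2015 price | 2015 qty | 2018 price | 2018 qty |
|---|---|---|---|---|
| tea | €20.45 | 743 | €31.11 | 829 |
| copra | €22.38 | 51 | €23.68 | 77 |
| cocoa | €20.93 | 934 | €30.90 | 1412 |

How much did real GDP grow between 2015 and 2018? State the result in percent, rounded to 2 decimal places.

34.40%

Real GDP 2015 = Nominal GDP 2015 = 20.45·743 + 22.38·51 + 20.93·934 = 35884.35.
Real GDP 2018 (at 2015 prices) = 20.45·829 + 22.38·77 + 20.93·1412 = 48229.47.
Real growth = 48229.47/35884.35 − 1 = 0.3440.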